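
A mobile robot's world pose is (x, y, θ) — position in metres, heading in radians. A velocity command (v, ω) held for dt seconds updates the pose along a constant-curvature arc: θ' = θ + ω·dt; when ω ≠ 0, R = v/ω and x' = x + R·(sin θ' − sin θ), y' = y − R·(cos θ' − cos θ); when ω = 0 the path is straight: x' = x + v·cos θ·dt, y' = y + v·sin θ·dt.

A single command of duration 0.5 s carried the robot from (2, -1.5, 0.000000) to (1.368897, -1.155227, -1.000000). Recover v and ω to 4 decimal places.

v = -1.5000, ω = -2.0000

Δθ = -1.000000 − 0.000000 = -1.000000
ω = Δθ/dt = -1.000000/0.5 = -2.0000
R = Δx/(sin θ' − sin θ) = 0.7500
v = R·ω = 0.7500·-2.0000 = -1.5000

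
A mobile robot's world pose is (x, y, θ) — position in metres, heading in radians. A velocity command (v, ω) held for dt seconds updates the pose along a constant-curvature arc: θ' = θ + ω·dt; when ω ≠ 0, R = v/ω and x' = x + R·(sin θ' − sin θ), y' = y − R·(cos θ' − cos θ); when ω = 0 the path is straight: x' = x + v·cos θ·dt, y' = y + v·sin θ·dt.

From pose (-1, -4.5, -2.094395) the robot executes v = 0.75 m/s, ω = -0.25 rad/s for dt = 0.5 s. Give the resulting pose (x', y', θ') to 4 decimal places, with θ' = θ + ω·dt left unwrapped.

θ' = -2.0944 + -0.25·0.5 = -2.2194
R = v/ω = 0.75/-0.25 = -3.0000
x' = -1 + -3.0000·(sin -2.2194 − sin -2.0944) = -1.2073
y' = -4.5 − -3.0000·(cos -2.2194 − cos -2.0944) = -4.8122

(-1.2073, -4.8122, -2.2194)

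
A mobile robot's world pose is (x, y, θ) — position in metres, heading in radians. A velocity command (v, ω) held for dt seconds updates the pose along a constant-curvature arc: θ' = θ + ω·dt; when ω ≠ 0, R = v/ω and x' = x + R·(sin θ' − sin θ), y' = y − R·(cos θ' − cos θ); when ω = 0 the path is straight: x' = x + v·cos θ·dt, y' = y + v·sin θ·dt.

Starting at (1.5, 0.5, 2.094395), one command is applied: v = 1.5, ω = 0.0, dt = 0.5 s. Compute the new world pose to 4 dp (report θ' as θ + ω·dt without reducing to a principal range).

(1.1250, 1.1495, 2.0944)

θ' = 2.0944 + 0.0·0.5 = 2.0944
ω = 0 → straight: x' = 1.5 + 1.5·cos(2.0944)·0.5 = 1.1250
y' = 0.5 + 1.5·sin(2.0944)·0.5 = 1.1495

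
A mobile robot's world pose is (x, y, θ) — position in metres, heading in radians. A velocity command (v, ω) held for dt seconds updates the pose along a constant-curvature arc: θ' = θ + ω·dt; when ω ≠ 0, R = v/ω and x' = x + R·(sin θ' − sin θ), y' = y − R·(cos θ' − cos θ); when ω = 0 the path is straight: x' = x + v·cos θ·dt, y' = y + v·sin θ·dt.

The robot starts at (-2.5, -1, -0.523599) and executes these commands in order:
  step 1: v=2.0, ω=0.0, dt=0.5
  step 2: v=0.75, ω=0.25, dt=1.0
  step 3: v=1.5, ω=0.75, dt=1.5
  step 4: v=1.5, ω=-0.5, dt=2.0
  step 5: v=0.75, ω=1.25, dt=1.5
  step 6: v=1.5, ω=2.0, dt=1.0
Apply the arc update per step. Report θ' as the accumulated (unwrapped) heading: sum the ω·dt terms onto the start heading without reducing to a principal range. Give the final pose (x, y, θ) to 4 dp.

step 1: θ'=-0.5236 (straight) → pose (-1.6340, -1.5000, -0.5236)
step 2: θ'=-0.2736 (R=3.0000) → pose (-0.9446, -1.7903, -0.2736)
step 3: θ'=0.8514 (R=2.0000) → pose (1.1002, -1.1826, 0.8514)
step 4: θ'=-0.1486 (R=-3.0000) → pose (3.8010, -0.1924, -0.1486)
step 5: θ'=1.7264 (R=0.6000) → pose (4.4826, 0.4939, 1.7264)
step 6: θ'=3.7264 (R=0.7500) → pose (3.3276, 1.0031, 3.7264)

(3.3276, 1.0031, 3.7264)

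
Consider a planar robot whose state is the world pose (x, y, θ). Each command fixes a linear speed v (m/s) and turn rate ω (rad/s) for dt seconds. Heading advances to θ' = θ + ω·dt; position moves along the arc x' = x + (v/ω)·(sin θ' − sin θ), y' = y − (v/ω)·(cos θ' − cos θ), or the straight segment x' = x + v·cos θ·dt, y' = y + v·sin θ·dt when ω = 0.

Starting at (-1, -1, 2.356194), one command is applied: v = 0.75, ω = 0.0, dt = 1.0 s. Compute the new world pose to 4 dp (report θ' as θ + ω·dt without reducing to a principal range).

(-1.5303, -0.4697, 2.3562)

θ' = 2.3562 + 0.0·1.0 = 2.3562
ω = 0 → straight: x' = -1 + 0.75·cos(2.3562)·1.0 = -1.5303
y' = -1 + 0.75·sin(2.3562)·1.0 = -0.4697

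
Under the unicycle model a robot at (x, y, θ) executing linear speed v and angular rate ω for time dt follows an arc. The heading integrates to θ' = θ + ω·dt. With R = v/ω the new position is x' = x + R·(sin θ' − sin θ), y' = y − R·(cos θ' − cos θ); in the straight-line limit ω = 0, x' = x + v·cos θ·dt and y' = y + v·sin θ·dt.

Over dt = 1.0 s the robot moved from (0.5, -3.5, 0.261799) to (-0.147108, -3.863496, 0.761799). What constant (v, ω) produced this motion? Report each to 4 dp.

v = -0.7500, ω = 0.5000

Δθ = 0.761799 − 0.261799 = 0.500000
ω = Δθ/dt = 0.500000/1.0 = 0.5000
R = Δx/(sin θ' − sin θ) = -1.5000
v = R·ω = -1.5000·0.5000 = -0.7500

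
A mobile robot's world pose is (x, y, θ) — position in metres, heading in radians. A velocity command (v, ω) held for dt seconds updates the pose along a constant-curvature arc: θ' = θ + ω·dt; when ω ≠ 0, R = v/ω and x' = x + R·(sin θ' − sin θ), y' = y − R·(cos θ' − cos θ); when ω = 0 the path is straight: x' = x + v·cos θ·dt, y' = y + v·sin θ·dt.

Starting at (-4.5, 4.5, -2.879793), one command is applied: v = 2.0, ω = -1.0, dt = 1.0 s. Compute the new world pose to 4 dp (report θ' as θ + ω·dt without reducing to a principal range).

θ' = -2.8798 + -1.0·1.0 = -3.8798
R = v/ω = 2.0/-1.0 = -2.0000
x' = -4.5 + -2.0000·(sin -3.8798 − sin -2.8798) = -6.3636
y' = 4.5 − -2.0000·(cos -3.8798 − cos -2.8798) = 4.9525

(-6.3636, 4.9525, -3.8798)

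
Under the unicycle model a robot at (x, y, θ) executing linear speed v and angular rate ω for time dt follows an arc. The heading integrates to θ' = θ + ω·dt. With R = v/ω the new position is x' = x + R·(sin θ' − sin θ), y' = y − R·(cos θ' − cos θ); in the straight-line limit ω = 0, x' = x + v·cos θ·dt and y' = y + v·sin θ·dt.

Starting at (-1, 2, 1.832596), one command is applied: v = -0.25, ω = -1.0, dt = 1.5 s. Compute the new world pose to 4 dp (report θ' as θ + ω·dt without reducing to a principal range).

θ' = 1.8326 + -1.0·1.5 = 0.3326
R = v/ω = -0.25/-1.0 = 0.2500
x' = -1 + 0.2500·(sin 0.3326 − sin 1.8326) = -1.1599
y' = 2 − 0.2500·(cos 0.3326 − cos 1.8326) = 1.6990

(-1.1599, 1.6990, 0.3326)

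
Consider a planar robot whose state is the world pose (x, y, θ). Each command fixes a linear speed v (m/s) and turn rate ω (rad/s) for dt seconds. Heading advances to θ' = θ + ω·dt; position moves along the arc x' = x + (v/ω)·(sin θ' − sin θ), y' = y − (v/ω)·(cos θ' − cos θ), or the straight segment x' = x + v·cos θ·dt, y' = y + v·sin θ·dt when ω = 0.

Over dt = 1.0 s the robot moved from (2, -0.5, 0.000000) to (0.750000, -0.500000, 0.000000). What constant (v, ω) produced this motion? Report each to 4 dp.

Δθ = 0.000000 − 0.000000 = 0.000000
ω = Δθ/dt = 0.000000/1.0 = 0.0000
ω = 0 → v = (Δx·cos θ + Δy·sin θ)/dt = -1.2500

v = -1.2500, ω = 0.0000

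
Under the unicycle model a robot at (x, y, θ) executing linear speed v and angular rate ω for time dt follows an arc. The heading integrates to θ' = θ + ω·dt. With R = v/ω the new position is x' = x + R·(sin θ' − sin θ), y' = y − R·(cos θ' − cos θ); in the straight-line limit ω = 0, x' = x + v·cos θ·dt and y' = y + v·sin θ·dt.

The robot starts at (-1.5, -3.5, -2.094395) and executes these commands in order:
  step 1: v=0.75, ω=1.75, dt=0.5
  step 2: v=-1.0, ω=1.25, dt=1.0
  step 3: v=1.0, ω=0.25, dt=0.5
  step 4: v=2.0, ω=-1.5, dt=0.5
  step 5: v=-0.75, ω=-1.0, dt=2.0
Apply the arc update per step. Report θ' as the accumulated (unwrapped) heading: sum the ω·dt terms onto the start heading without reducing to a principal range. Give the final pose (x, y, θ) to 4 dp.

(-0.8262, -2.2418, -2.5944)

step 1: θ'=-1.2194 (R=0.4286) → pose (-1.5312, -3.8618, -1.2194)
step 2: θ'=0.0306 (R=-0.8000) → pose (-2.3068, -3.3376, 0.0306)
step 3: θ'=0.1556 (R=4.0000) → pose (-1.8093, -3.2911, 0.1556)
step 4: θ'=-0.5944 (R=-1.3333) → pose (-0.8560, -3.5037, -0.5944)
step 5: θ'=-2.5944 (R=0.7500) → pose (-0.8262, -2.2418, -2.5944)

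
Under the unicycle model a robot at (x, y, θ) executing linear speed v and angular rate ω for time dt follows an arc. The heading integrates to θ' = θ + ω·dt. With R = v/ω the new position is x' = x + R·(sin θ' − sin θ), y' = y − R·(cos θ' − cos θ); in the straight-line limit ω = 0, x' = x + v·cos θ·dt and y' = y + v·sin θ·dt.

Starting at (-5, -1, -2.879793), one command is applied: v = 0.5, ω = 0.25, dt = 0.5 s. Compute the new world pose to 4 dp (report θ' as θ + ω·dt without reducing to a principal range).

θ' = -2.8798 + 0.25·0.5 = -2.7548
R = v/ω = 0.5/0.25 = 2.0000
x' = -5 + 2.0000·(sin -2.7548 − sin -2.8798) = -5.2368
y' = -1 − 2.0000·(cos -2.7548 − cos -2.8798) = -1.0796

(-5.2368, -1.0796, -2.7548)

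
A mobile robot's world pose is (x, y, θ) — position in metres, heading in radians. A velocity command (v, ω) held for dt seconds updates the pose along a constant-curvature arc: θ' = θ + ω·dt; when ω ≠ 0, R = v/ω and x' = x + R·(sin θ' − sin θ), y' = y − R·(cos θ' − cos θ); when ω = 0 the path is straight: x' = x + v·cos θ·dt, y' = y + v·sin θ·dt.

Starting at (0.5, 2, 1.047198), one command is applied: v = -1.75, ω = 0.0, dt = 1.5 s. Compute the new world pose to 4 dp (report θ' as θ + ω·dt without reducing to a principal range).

θ' = 1.0472 + 0.0·1.5 = 1.0472
ω = 0 → straight: x' = 0.5 + -1.75·cos(1.0472)·1.5 = -0.8125
y' = 2 + -1.75·sin(1.0472)·1.5 = -0.2733

(-0.8125, -0.2733, 1.0472)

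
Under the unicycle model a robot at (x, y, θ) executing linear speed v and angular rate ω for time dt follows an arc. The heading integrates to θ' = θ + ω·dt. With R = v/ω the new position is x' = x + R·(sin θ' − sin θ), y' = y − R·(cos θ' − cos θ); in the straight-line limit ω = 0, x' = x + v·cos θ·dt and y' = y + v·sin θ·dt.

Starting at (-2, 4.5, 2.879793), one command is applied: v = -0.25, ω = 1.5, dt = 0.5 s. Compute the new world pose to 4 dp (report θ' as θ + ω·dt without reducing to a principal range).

θ' = 2.8798 + 1.5·0.5 = 3.6298
R = v/ω = -0.25/1.5 = -0.1667
x' = -2 + -0.1667·(sin 3.6298 − sin 2.8798) = -1.8787
y' = 4.5 − -0.1667·(cos 3.6298 − cos 2.8798) = 4.5138

(-1.8787, 4.5138, 3.6298)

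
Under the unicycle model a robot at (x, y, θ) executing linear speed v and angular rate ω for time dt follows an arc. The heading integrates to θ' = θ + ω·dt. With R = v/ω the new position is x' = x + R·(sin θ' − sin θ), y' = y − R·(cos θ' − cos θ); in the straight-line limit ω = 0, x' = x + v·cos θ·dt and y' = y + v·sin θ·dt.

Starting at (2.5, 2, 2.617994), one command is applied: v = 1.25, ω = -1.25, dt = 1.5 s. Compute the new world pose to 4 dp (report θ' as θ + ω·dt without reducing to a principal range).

θ' = 2.6180 + -1.25·1.5 = 0.7430
R = v/ω = 1.25/-1.25 = -1.0000
x' = 2.5 + -1.0000·(sin 0.7430 − sin 2.6180) = 2.3235
y' = 2 − -1.0000·(cos 0.7430 − cos 2.6180) = 3.6025

(2.3235, 3.6025, 0.7430)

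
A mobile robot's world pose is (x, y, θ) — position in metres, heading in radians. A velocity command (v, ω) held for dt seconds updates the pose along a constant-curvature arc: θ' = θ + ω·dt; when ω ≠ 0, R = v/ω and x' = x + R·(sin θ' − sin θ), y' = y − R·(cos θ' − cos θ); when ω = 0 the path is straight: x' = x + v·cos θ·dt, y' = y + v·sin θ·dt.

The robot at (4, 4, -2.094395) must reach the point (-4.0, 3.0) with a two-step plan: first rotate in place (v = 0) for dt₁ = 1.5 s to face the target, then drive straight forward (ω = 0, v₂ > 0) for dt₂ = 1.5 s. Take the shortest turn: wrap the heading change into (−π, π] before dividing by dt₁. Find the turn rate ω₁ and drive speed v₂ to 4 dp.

heading to target = atan2(3−4, -4−4) = -3.0172
Δθ = wrap(-3.0172 − -2.0944) = -0.9228; ω₁ = Δθ/dt₁ = -0.6152
distance = √((-4−4)² + (3−4)²) = 8.0623; v₂ = distance/dt₂ = 5.3748

ω₁ = -0.6152, v₂ = 5.3748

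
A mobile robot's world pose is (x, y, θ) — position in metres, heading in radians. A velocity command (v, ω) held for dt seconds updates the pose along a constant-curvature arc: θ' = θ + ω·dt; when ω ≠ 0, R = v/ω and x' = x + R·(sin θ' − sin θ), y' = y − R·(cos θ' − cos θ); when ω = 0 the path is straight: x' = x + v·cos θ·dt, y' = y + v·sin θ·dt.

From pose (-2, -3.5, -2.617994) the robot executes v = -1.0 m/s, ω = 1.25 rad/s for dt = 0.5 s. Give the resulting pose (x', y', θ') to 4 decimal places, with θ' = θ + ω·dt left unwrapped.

(-1.6702, -3.1350, -1.9930)

θ' = -2.6180 + 1.25·0.5 = -1.9930
R = v/ω = -1.0/1.25 = -0.8000
x' = -2 + -0.8000·(sin -1.9930 − sin -2.6180) = -1.6702
y' = -3.5 − -0.8000·(cos -1.9930 − cos -2.6180) = -3.1350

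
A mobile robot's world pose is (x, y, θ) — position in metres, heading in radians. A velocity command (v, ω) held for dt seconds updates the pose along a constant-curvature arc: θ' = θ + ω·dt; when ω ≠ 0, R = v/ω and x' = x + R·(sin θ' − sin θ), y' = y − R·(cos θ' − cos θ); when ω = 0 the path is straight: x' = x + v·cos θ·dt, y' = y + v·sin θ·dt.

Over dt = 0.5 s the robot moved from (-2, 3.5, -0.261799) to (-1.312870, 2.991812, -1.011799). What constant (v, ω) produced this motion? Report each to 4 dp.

v = 1.7500, ω = -1.5000

Δθ = -1.011799 − -0.261799 = -0.750000
ω = Δθ/dt = -0.750000/0.5 = -1.5000
R = Δx/(sin θ' − sin θ) = -1.1667
v = R·ω = -1.1667·-1.5000 = 1.7500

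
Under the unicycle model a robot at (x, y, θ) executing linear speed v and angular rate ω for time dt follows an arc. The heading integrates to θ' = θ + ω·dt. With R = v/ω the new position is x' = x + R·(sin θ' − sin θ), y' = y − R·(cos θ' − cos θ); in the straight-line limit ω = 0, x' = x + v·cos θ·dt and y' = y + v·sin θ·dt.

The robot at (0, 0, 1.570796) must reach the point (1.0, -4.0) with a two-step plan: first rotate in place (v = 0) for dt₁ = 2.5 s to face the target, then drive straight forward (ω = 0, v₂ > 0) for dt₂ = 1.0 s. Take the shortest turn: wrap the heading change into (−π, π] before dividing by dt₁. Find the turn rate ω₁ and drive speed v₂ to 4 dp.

heading to target = atan2(-4−0, 1−0) = -1.3258
Δθ = wrap(-1.3258 − 1.5708) = -2.8966; ω₁ = Δθ/dt₁ = -1.1586
distance = √((1−0)² + (-4−0)²) = 4.1231; v₂ = distance/dt₂ = 4.1231

ω₁ = -1.1586, v₂ = 4.1231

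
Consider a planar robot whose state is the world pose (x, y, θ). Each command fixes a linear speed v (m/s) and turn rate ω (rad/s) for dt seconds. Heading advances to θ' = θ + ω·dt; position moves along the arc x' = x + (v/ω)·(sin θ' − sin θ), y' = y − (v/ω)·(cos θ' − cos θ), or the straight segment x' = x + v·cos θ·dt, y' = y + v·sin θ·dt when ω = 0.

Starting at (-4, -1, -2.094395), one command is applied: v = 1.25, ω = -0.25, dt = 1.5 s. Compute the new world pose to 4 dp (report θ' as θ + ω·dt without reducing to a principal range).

θ' = -2.0944 + -0.25·1.5 = -2.4694
R = v/ω = 1.25/-0.25 = -5.0000
x' = -4 + -5.0000·(sin -2.4694 − sin -2.0944) = -5.2166
y' = -1 − -5.0000·(cos -2.4694 − cos -2.0944) = -2.4123

(-5.2166, -2.4123, -2.4694)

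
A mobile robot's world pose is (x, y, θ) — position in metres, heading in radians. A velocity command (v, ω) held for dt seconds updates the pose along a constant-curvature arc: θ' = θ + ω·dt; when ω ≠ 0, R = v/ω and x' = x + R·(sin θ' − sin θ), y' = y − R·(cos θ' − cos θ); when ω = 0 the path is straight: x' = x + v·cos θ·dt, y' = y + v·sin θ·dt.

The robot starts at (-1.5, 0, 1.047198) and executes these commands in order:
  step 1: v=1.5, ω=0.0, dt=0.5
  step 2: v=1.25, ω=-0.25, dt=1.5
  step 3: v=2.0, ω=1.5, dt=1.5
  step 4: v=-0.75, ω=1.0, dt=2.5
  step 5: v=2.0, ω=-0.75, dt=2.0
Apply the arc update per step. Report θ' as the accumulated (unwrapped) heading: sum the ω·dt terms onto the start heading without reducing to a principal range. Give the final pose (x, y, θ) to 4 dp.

(0.1375, 1.9948, 3.9222)

step 1: θ'=1.0472 (straight) → pose (-1.1250, 0.6495, 1.0472)
step 2: θ'=0.6722 (R=-5.0000) → pose (0.0916, 2.0618, 0.6722)
step 3: θ'=2.9222 (R=1.3333) → pose (-0.4485, 4.4064, 2.9222)
step 4: θ'=5.4222 (R=-0.7500) → pose (0.2836, 5.6272, 5.4222)
step 5: θ'=3.9222 (R=-2.6667) → pose (0.1375, 1.9948, 3.9222)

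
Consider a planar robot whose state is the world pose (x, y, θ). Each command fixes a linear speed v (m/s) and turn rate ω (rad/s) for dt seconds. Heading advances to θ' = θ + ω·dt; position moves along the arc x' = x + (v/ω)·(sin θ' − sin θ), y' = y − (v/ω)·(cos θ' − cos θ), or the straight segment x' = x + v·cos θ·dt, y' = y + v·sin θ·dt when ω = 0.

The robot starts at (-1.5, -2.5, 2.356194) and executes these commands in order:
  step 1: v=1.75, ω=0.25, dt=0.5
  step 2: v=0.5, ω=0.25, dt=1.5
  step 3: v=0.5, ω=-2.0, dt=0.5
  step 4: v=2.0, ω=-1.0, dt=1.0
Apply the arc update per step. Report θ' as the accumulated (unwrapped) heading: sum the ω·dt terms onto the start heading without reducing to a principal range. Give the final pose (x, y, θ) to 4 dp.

step 1: θ'=2.4812 (R=7.0000) → pose (-2.1557, -1.9215, 2.4812)
step 2: θ'=2.8562 (R=2.0000) → pose (-2.8195, -1.5819, 2.8562)
step 3: θ'=1.8562 (R=-0.2500) → pose (-2.9890, -1.4124, 1.8562)
step 4: θ'=0.8562 (R=-2.0000) → pose (-2.5806, 0.4613, 0.8562)

(-2.5806, 0.4613, 0.8562)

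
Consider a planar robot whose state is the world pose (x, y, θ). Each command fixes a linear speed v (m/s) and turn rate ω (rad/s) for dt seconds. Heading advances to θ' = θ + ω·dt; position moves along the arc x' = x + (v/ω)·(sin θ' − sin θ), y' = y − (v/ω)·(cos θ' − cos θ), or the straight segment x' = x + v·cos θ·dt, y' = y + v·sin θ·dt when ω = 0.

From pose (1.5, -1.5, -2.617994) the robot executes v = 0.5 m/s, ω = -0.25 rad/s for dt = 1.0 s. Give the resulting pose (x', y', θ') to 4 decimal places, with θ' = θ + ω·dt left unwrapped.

(1.0404, -1.6936, -2.8680)

θ' = -2.6180 + -0.25·1.0 = -2.8680
R = v/ω = 0.5/-0.25 = -2.0000
x' = 1.5 + -2.0000·(sin -2.8680 − sin -2.6180) = 1.0404
y' = -1.5 − -2.0000·(cos -2.8680 − cos -2.6180) = -1.6936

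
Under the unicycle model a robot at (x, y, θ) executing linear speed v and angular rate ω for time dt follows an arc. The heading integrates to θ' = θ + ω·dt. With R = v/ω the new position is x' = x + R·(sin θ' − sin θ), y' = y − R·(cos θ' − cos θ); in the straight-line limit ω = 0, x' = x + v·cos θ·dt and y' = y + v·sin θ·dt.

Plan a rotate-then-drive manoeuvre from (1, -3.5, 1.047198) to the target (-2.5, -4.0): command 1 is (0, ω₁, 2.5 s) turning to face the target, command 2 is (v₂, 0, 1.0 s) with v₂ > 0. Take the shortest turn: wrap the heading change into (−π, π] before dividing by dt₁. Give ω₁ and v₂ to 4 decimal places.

ω₁ = 0.8945, v₂ = 3.5355

heading to target = atan2(-4−-3.5, -2.5−1) = -2.9997
Δθ = wrap(-2.9997 − 1.0472) = 2.2363; ω₁ = Δθ/dt₁ = 0.8945
distance = √((-2.5−1)² + (-4−-3.5)²) = 3.5355; v₂ = distance/dt₂ = 3.5355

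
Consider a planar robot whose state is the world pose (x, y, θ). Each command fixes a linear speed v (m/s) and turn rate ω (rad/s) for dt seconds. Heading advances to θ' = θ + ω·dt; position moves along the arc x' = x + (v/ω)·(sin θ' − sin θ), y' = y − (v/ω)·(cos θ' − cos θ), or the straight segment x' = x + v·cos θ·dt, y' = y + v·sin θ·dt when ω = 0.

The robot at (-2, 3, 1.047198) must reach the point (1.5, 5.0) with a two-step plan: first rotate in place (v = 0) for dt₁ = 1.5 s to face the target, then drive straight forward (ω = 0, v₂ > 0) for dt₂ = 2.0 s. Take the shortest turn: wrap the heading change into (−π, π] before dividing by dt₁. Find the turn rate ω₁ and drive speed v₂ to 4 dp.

ω₁ = -0.3520, v₂ = 2.0156

heading to target = atan2(5−3, 1.5−-2) = 0.5191
Δθ = wrap(0.5191 − 1.0472) = -0.5281; ω₁ = Δθ/dt₁ = -0.3520
distance = √((1.5−-2)² + (5−3)²) = 4.0311; v₂ = distance/dt₂ = 2.0156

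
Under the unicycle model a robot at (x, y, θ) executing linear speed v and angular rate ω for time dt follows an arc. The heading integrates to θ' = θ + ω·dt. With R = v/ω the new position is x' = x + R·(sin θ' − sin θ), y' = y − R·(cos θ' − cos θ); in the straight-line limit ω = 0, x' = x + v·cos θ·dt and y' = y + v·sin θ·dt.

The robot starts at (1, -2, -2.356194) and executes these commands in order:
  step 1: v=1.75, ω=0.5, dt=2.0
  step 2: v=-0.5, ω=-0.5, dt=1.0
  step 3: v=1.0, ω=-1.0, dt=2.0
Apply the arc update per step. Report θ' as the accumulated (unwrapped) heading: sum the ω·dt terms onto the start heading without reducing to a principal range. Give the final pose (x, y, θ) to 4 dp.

step 1: θ'=-1.3562 (R=3.5000) → pose (0.0552, -5.2202, -1.3562)
step 2: θ'=-1.8562 (R=1.0000) → pose (0.0727, -4.7257, -1.8562)
step 3: θ'=-3.8562 (R=-1.0000) → pose (-1.5422, -5.1995, -3.8562)

(-1.5422, -5.1995, -3.8562)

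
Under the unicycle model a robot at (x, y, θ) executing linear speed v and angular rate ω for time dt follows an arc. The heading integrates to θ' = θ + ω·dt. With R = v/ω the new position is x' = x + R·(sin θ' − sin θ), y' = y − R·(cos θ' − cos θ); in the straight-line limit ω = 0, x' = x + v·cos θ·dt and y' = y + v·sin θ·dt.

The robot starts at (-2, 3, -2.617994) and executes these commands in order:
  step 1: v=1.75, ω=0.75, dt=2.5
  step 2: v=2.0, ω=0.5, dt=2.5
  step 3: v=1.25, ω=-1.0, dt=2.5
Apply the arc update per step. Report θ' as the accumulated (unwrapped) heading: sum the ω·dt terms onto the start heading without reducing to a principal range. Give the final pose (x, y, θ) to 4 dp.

(3.9836, -2.8951, -1.9930)

step 1: θ'=-0.7430 (R=2.3333) → pose (-2.4118, -0.7391, -0.7430)
step 2: θ'=0.5070 (R=4.0000) → pose (2.2364, -1.2901, 0.5070)
step 3: θ'=-1.9930 (R=-1.2500) → pose (3.9836, -2.8951, -1.9930)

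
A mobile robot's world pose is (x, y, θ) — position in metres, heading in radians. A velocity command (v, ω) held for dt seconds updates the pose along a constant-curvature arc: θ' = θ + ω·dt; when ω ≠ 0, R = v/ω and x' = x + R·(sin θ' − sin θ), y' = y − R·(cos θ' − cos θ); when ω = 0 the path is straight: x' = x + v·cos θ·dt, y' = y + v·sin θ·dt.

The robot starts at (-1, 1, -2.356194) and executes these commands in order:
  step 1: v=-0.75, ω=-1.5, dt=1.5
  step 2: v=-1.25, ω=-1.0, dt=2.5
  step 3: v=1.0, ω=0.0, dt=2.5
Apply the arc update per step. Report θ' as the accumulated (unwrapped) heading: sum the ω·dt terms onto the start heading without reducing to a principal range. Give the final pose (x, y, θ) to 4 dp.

(-0.6087, -2.1161, -7.1062)

step 1: θ'=-4.6062 (R=0.5000) → pose (-0.1493, 0.6994, -4.6062)
step 2: θ'=-7.1062 (R=1.2500) → pose (-2.3087, -0.2831, -7.1062)
step 3: θ'=-7.1062 (straight) → pose (-0.6087, -2.1161, -7.1062)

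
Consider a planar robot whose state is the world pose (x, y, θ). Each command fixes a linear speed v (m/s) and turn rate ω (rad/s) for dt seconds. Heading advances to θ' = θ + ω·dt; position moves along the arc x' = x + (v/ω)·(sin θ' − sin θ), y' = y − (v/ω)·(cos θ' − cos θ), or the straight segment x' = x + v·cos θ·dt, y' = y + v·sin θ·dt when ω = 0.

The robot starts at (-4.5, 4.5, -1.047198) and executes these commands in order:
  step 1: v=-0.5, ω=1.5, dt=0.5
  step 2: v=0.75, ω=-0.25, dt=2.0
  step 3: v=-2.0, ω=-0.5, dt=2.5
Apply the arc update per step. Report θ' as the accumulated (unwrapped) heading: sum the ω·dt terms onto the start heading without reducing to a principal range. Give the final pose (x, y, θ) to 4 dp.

(-4.1164, 8.5089, -2.0472)

step 1: θ'=-0.2972 (R=-0.3333) → pose (-4.6911, 4.6521, -0.2972)
step 2: θ'=-0.7972 (R=-3.0000) → pose (-3.4234, 3.8797, -0.7972)
step 3: θ'=-2.0472 (R=4.0000) → pose (-4.1164, 8.5089, -2.0472)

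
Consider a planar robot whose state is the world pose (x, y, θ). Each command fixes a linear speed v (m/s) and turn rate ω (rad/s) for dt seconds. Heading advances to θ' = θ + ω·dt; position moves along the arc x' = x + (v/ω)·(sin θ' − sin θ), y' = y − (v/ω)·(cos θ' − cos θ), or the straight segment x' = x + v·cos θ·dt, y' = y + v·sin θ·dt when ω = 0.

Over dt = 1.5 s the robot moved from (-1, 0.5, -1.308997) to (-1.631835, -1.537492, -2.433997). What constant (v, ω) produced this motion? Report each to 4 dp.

v = 1.5000, ω = -0.7500

Δθ = -2.433997 − -1.308997 = -1.125000
ω = Δθ/dt = -1.125000/1.5 = -0.7500
R = −Δy/(cos θ' − cos θ) = -2.0000
v = R·ω = -2.0000·-0.7500 = 1.5000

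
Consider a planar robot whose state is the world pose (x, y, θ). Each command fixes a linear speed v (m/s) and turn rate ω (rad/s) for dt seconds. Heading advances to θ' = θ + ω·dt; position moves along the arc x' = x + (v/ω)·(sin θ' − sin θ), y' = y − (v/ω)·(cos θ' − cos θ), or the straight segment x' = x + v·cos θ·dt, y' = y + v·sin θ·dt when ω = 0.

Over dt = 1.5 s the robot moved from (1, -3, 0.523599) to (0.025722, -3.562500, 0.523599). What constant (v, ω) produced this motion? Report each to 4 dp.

Δθ = 0.523599 − 0.523599 = 0.000000
ω = Δθ/dt = 0.000000/1.5 = 0.0000
ω = 0 → v = (Δx·cos θ + Δy·sin θ)/dt = -0.7500

v = -0.7500, ω = 0.0000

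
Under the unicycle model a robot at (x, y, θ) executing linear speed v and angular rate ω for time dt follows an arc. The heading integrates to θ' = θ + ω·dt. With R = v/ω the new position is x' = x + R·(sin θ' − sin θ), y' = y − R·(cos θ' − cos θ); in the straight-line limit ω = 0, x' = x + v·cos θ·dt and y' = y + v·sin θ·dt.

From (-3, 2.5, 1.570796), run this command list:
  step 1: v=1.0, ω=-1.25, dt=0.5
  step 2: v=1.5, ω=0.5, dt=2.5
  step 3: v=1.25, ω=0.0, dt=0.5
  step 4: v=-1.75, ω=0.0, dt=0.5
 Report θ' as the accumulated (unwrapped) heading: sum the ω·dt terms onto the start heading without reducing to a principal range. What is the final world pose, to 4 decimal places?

step 1: θ'=0.9458 (R=-0.8000) → pose (-2.8488, 2.9681, 0.9458)
step 2: θ'=2.1958 (R=3.0000) → pose (-2.8488, 6.4787, 2.1958)
step 3: θ'=2.1958 (straight) → pose (-3.2145, 6.9855, 2.1958)
step 4: θ'=2.1958 (straight) → pose (-2.7025, 6.2759, 2.1958)

(-2.7025, 6.2759, 2.1958)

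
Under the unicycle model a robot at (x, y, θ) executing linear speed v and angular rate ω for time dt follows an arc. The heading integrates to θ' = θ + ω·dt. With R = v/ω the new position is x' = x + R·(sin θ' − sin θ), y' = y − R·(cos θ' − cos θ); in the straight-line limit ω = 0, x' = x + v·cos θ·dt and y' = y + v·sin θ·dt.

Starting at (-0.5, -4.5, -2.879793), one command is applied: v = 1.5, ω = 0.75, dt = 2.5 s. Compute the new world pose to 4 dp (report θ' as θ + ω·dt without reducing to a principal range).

θ' = -2.8798 + 0.75·2.5 = -1.0048
R = v/ω = 1.5/0.75 = 2.0000
x' = -0.5 + 2.0000·(sin -1.0048 − sin -2.8798) = -1.6705
y' = -4.5 − 2.0000·(cos -1.0048 − cos -2.8798) = -7.5044

(-1.6705, -7.5044, -1.0048)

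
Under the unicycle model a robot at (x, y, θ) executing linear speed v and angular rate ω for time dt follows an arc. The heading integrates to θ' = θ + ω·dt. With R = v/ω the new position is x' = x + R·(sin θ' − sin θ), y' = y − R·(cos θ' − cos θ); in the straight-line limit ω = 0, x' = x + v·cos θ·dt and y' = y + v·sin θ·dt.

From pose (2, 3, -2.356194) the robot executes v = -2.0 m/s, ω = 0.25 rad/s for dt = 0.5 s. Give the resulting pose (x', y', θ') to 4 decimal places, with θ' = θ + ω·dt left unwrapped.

(2.6611, 3.7494, -2.2312)

θ' = -2.3562 + 0.25·0.5 = -2.2312
R = v/ω = -2.0/0.25 = -8.0000
x' = 2 + -8.0000·(sin -2.2312 − sin -2.3562) = 2.6611
y' = 3 − -8.0000·(cos -2.2312 − cos -2.3562) = 3.7494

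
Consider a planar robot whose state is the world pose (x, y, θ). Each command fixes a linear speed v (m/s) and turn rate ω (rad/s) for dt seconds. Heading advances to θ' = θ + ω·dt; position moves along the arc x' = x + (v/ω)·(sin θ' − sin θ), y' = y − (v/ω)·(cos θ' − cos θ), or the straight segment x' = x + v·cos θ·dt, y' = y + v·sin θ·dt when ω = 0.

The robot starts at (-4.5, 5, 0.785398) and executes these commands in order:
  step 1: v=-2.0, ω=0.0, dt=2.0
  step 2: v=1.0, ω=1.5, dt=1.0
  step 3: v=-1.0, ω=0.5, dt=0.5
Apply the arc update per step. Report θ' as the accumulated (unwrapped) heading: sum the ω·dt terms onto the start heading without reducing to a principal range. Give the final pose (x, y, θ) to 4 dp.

(-6.9250, 2.7468, 2.5354)

step 1: θ'=0.7854 (straight) → pose (-7.3284, 2.1716, 0.7854)
step 2: θ'=2.2854 (R=0.6667) → pose (-7.2963, 3.0799, 2.2854)
step 3: θ'=2.5354 (R=-2.0000) → pose (-6.9250, 2.7468, 2.5354)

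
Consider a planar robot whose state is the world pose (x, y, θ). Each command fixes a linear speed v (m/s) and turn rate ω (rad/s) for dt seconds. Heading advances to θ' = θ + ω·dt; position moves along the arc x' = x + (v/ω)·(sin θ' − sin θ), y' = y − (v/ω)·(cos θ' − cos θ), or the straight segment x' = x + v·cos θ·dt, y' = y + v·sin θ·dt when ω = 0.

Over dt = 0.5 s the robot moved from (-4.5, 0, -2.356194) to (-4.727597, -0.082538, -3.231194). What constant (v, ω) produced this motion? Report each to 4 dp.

Δθ = -3.231194 − -2.356194 = -0.875000
ω = Δθ/dt = -0.875000/0.5 = -1.7500
R = Δx/(sin θ' − sin θ) = -0.2857
v = R·ω = -0.2857·-1.7500 = 0.5000

v = 0.5000, ω = -1.7500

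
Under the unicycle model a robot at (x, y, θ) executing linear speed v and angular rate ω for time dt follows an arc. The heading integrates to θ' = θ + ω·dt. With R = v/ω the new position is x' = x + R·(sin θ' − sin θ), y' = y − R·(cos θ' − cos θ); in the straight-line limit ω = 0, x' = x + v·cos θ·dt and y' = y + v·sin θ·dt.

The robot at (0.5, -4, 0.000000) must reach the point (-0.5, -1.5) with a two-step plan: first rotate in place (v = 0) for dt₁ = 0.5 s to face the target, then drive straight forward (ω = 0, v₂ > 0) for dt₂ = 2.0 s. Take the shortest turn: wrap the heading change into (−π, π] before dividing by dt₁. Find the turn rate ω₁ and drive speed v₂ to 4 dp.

ω₁ = 3.9026, v₂ = 1.3463

heading to target = atan2(-1.5−-4, -0.5−0.5) = 1.9513
Δθ = wrap(1.9513 − 0.0000) = 1.9513; ω₁ = Δθ/dt₁ = 3.9026
distance = √((-0.5−0.5)² + (-1.5−-4)²) = 2.6926; v₂ = distance/dt₂ = 1.3463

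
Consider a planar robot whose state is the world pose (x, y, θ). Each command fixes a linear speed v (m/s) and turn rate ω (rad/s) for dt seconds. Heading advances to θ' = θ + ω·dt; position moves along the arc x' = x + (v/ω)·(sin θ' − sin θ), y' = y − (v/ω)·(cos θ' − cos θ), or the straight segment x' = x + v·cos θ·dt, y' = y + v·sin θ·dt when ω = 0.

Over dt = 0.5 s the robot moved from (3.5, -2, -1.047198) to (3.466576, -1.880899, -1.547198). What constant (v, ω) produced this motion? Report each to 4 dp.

v = -0.2500, ω = -1.0000

Δθ = -1.547198 − -1.047198 = -0.500000
ω = Δθ/dt = -0.500000/0.5 = -1.0000
R = −Δy/(cos θ' − cos θ) = 0.2500
v = R·ω = 0.2500·-1.0000 = -0.2500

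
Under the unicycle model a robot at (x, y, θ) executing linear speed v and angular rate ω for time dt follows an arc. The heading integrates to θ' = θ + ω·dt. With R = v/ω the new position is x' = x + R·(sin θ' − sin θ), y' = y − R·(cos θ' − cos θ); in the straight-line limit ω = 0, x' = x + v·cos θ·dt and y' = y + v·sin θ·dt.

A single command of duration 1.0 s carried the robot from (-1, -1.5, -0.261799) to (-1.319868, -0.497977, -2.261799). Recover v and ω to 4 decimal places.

v = -1.2500, ω = -2.0000

Δθ = -2.261799 − -0.261799 = -2.000000
ω = Δθ/dt = -2.000000/1.0 = -2.0000
R = −Δy/(cos θ' − cos θ) = 0.6250
v = R·ω = 0.6250·-2.0000 = -1.2500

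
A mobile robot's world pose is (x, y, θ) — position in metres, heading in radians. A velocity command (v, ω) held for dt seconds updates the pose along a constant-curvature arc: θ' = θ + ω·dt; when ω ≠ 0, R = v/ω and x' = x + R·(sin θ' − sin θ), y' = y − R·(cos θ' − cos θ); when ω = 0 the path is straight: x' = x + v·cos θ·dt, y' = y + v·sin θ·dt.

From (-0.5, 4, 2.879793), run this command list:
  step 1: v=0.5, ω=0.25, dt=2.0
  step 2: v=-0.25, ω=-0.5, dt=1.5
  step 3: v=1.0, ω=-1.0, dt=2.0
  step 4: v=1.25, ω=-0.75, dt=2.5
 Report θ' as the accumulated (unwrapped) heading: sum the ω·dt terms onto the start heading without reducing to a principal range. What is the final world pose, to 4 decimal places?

step 1: θ'=3.3798 (R=2.0000) → pose (-1.4895, 4.0117, 3.3798)
step 2: θ'=2.6298 (R=0.5000) → pose (-1.1267, 3.9617, 2.6298)
step 3: θ'=0.6298 (R=-1.0000) → pose (-1.2259, 5.6417, 0.6298)
step 4: θ'=-1.2452 (R=-1.6667) → pose (1.3348, 4.8279, -1.2452)

(1.3348, 4.8279, -1.2452)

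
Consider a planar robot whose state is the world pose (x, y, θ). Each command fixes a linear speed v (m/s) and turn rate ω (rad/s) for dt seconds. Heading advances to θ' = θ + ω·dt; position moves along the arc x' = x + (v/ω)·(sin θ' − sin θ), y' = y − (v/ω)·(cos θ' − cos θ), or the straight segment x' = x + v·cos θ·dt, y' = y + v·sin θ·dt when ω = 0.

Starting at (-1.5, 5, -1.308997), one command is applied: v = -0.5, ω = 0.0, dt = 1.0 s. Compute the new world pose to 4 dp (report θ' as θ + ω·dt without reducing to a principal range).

θ' = -1.3090 + 0.0·1.0 = -1.3090
ω = 0 → straight: x' = -1.5 + -0.5·cos(-1.3090)·1.0 = -1.6294
y' = 5 + -0.5·sin(-1.3090)·1.0 = 5.4830

(-1.6294, 5.4830, -1.3090)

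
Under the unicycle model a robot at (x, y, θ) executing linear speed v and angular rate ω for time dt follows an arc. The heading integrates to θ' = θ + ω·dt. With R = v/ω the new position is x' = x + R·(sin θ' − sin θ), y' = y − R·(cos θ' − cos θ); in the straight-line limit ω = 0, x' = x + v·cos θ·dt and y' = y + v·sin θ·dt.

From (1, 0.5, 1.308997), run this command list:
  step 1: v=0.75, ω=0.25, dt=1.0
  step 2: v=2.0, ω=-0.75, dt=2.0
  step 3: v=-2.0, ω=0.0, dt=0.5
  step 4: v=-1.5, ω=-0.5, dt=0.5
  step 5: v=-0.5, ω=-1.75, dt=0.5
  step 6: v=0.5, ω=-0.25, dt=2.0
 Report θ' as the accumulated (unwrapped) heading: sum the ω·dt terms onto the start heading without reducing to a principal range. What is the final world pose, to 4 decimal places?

(1.9202, 3.0467, -1.5660)

step 1: θ'=1.5590 (R=3.0000) → pose (1.1020, 1.2411, 1.5590)
step 2: θ'=0.0590 (R=-2.6667) → pose (3.6113, 3.8716, 0.0590)
step 3: θ'=0.0590 (straight) → pose (2.6130, 3.8127, 0.0590)
step 4: θ'=-0.1910 (R=3.0000) → pose (1.8666, 3.8620, -0.1910)
step 5: θ'=-1.0660 (R=0.2857) → pose (1.6707, 4.0043, -1.0660)
step 6: θ'=-1.5660 (R=-2.0000) → pose (1.9202, 3.0467, -1.5660)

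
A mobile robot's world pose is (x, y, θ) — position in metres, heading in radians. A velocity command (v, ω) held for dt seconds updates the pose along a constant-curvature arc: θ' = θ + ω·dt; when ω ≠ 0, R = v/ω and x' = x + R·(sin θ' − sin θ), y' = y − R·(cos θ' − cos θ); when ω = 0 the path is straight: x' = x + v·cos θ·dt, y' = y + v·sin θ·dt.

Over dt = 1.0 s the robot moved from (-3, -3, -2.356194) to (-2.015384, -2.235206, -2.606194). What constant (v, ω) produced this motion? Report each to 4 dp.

v = -1.2500, ω = -0.2500

Δθ = -2.606194 − -2.356194 = -0.250000
ω = Δθ/dt = -0.250000/1.0 = -0.2500
R = Δx/(sin θ' − sin θ) = 5.0000
v = R·ω = 5.0000·-0.2500 = -1.2500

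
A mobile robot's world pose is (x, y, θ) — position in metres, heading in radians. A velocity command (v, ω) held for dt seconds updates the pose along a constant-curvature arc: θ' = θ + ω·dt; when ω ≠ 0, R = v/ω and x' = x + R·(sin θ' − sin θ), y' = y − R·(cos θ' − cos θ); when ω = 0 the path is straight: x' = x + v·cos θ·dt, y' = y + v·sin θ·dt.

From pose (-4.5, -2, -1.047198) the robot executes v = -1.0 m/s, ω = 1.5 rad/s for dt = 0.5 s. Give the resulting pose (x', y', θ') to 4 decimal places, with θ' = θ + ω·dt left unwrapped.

θ' = -1.0472 + 1.5·0.5 = -0.2972
R = v/ω = -1.0/1.5 = -0.6667
x' = -4.5 + -0.6667·(sin -0.2972 − sin -1.0472) = -4.8821
y' = -2 − -0.6667·(cos -0.2972 − cos -1.0472) = -1.6959

(-4.8821, -1.6959, -0.2972)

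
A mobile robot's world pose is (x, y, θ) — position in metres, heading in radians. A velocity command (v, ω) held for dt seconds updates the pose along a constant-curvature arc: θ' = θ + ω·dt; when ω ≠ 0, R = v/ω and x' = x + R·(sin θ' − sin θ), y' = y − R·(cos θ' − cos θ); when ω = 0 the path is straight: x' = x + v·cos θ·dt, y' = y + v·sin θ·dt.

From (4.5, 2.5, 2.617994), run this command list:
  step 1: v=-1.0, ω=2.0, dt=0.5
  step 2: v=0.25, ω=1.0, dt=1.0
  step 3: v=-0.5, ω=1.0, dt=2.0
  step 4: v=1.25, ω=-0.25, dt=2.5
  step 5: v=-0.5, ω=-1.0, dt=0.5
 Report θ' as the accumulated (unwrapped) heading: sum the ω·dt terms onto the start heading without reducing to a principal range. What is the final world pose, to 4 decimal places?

(7.0444, 3.0053, 5.4930)

step 1: θ'=3.6180 (R=-0.5000) → pose (4.9793, 2.4887, 3.6180)
step 2: θ'=4.6180 (R=0.2500) → pose (4.8451, 2.2901, 4.6180)
step 3: θ'=6.6180 (R=-0.5000) → pose (4.1830, 2.8095, 6.6180)
step 4: θ'=5.9930 (R=-5.0000) → pose (7.2566, 2.8780, 5.9930)
step 5: θ'=5.4930 (R=0.5000) → pose (7.0444, 3.0053, 5.4930)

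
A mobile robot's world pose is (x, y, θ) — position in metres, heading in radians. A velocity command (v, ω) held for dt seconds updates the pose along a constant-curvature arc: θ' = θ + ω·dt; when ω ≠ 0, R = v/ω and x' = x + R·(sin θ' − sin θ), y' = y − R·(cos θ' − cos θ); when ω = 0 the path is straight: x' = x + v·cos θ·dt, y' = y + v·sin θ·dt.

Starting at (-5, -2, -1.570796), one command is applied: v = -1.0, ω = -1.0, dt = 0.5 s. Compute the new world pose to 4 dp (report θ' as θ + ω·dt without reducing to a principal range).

θ' = -1.5708 + -1.0·0.5 = -2.0708
R = v/ω = -1.0/-1.0 = 1.0000
x' = -5 + 1.0000·(sin -2.0708 − sin -1.5708) = -4.8776
y' = -2 − 1.0000·(cos -2.0708 − cos -1.5708) = -1.5206

(-4.8776, -1.5206, -2.0708)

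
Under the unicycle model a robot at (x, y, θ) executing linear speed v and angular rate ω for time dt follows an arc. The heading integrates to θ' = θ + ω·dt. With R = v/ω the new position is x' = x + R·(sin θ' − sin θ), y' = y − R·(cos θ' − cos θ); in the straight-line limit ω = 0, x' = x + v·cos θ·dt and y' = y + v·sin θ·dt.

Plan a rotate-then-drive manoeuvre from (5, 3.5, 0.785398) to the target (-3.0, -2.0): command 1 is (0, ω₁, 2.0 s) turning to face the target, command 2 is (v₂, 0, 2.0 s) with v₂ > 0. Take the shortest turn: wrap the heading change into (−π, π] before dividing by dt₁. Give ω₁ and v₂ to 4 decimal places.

ω₁ = 1.4792, v₂ = 4.8541

heading to target = atan2(-2−3.5, -3−5) = -2.5393
Δθ = wrap(-2.5393 − 0.7854) = 2.9585; ω₁ = Δθ/dt₁ = 1.4792
distance = √((-3−5)² + (-2−3.5)²) = 9.7082; v₂ = distance/dt₂ = 4.8541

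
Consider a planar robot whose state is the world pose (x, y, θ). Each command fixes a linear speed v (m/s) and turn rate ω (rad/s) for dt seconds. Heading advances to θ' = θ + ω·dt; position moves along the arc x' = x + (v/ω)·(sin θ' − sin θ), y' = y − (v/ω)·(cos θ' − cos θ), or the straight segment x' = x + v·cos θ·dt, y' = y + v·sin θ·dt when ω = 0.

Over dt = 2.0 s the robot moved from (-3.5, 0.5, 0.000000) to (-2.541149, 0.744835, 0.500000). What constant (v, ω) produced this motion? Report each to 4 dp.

Δθ = 0.500000 − 0.000000 = 0.500000
ω = Δθ/dt = 0.500000/2.0 = 0.2500
R = Δx/(sin θ' − sin θ) = 2.0000
v = R·ω = 2.0000·0.2500 = 0.5000

v = 0.5000, ω = 0.2500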